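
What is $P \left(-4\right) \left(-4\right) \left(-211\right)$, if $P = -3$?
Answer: $10128$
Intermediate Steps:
$P \left(-4\right) \left(-4\right) \left(-211\right) = \left(-3\right) \left(-4\right) \left(-4\right) \left(-211\right) = 12 \left(-4\right) \left(-211\right) = \left(-48\right) \left(-211\right) = 10128$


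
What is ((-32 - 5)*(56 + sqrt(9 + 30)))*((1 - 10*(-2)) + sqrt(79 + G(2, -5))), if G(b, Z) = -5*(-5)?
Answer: -37*(21 + 2*sqrt(26))*(56 + sqrt(39)) ≈ -71851.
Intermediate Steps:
G(b, Z) = 25
((-32 - 5)*(56 + sqrt(9 + 30)))*((1 - 10*(-2)) + sqrt(79 + G(2, -5))) = ((-32 - 5)*(56 + sqrt(9 + 30)))*((1 - 10*(-2)) + sqrt(79 + 25)) = (-37*(56 + sqrt(39)))*((1 - 5*(-4)) + sqrt(104)) = (-2072 - 37*sqrt(39))*((1 + 20) + 2*sqrt(26)) = (-2072 - 37*sqrt(39))*(21 + 2*sqrt(26))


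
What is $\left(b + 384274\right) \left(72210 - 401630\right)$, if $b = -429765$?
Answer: $14985645220$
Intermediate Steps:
$\left(b + 384274\right) \left(72210 - 401630\right) = \left(-429765 + 384274\right) \left(72210 - 401630\right) = \left(-45491\right) \left(-329420\right) = 14985645220$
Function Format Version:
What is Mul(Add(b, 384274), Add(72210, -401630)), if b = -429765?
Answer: 14985645220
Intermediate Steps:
Mul(Add(b, 384274), Add(72210, -401630)) = Mul(Add(-429765, 384274), Add(72210, -401630)) = Mul(-45491, -329420) = 14985645220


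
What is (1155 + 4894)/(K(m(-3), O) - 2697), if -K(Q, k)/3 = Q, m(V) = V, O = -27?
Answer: -6049/2688 ≈ -2.2504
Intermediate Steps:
K(Q, k) = -3*Q
(1155 + 4894)/(K(m(-3), O) - 2697) = (1155 + 4894)/(-3*(-3) - 2697) = 6049/(9 - 2697) = 6049/(-2688) = 6049*(-1/2688) = -6049/2688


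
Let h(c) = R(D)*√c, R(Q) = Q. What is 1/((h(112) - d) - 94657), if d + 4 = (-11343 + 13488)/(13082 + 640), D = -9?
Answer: -1980283738238/187439916430440097 + 753173136*√7/187439916430440097 ≈ -1.0554e-5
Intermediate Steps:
d = -17581/4574 (d = -4 + (-11343 + 13488)/(13082 + 640) = -4 + 2145/13722 = -4 + 2145*(1/13722) = -4 + 715/4574 = -17581/4574 ≈ -3.8437)
h(c) = -9*√c
1/((h(112) - d) - 94657) = 1/((-36*√7 - 1*(-17581/4574)) - 94657) = 1/((-36*√7 + 17581/4574) - 94657) = 1/((17581/4574 - 36*√7) - 94657) = 1/(-432943537/4574 - 36*√7)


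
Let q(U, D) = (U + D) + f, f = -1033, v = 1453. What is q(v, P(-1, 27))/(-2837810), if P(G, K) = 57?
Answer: -477/2837810 ≈ -0.00016809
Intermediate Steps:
q(U, D) = -1033 + D + U (q(U, D) = (U + D) - 1033 = (D + U) - 1033 = -1033 + D + U)
q(v, P(-1, 27))/(-2837810) = (-1033 + 57 + 1453)/(-2837810) = 477*(-1/2837810) = -477/2837810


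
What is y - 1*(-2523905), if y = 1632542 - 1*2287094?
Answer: 1869353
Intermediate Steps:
y = -654552 (y = 1632542 - 2287094 = -654552)
y - 1*(-2523905) = -654552 - 1*(-2523905) = -654552 + 2523905 = 1869353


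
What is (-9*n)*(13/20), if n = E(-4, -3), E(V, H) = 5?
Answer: -117/4 ≈ -29.250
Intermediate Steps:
n = 5
(-9*n)*(13/20) = (-9*5)*(13/20) = -585/20 = -45*13/20 = -117/4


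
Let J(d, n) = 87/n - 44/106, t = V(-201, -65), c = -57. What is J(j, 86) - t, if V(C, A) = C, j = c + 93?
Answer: 918877/4558 ≈ 201.60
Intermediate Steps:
j = 36 (j = -57 + 93 = 36)
t = -201
J(d, n) = -22/53 + 87/n (J(d, n) = 87/n - 44*1/106 = 87/n - 22/53 = -22/53 + 87/n)
J(j, 86) - t = (-22/53 + 87/86) - 1*(-201) = (-22/53 + 87*(1/86)) + 201 = (-22/53 + 87/86) + 201 = 2719/4558 + 201 = 918877/4558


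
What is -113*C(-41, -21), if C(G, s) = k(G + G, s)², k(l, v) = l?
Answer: -759812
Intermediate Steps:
C(G, s) = 4*G² (C(G, s) = (G + G)² = (2*G)² = 4*G²)
-113*C(-41, -21) = -452*(-41)² = -452*1681 = -113*6724 = -759812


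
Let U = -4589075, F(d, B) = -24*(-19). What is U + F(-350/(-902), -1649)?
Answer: -4588619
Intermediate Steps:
F(d, B) = 456
U + F(-350/(-902), -1649) = -4589075 + 456 = -4588619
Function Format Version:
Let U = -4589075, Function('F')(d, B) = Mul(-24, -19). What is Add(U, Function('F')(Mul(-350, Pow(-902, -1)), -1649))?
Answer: -4588619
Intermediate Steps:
Function('F')(d, B) = 456
Add(U, Function('F')(Mul(-350, Pow(-902, -1)), -1649)) = Add(-4589075, 456) = -4588619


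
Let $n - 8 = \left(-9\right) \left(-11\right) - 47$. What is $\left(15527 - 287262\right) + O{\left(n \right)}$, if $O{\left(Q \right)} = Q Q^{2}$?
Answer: $-55735$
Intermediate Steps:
$n = 60$ ($n = 8 - -52 = 8 + \left(99 - 47\right) = 8 + 52 = 60$)
$O{\left(Q \right)} = Q^{3}$
$\left(15527 - 287262\right) + O{\left(n \right)} = \left(15527 - 287262\right) + 60^{3} = -271735 + 216000 = -55735$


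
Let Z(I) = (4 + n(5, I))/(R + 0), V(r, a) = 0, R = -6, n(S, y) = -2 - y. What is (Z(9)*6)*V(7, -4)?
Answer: 0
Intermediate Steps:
Z(I) = -⅓ + I/6 (Z(I) = (4 + (-2 - I))/(-6 + 0) = (2 - I)/(-6) = (2 - I)*(-⅙) = -⅓ + I/6)
(Z(9)*6)*V(7, -4) = ((-⅓ + (⅙)*9)*6)*0 = ((-⅓ + 3/2)*6)*0 = ((7/6)*6)*0 = 7*0 = 0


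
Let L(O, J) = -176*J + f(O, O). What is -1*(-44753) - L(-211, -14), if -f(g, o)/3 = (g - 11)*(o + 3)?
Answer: 180817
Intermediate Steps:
f(g, o) = -3*(-11 + g)*(3 + o) (f(g, o) = -3*(g - 11)*(o + 3) = -3*(-11 + g)*(3 + o))
L(O, J) = 99 - 176*J - 3*O² + 24*O (L(O, J) = -176*J + (99 - 9*O + 33*O - 3*O*O) = -176*J + (99 - 9*O + 33*O - 3*O²) = -176*J + (99 - 3*O² + 24*O) = 99 - 176*J - 3*O² + 24*O)
-1*(-44753) - L(-211, -14) = -1*(-44753) - (99 - 176*(-14) - 3*(-211)² + 24*(-211)) = 44753 - (99 + 2464 - 3*44521 - 5064) = 44753 - (99 + 2464 - 133563 - 5064) = 44753 - 1*(-136064) = 44753 + 136064 = 180817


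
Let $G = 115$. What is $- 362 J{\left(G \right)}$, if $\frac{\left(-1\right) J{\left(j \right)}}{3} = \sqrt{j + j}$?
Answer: $1086 \sqrt{230} \approx 16470.0$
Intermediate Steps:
$J{\left(j \right)} = - 3 \sqrt{2} \sqrt{j}$ ($J{\left(j \right)} = - 3 \sqrt{j + j} = - 3 \sqrt{2 j} = - 3 \sqrt{2} \sqrt{j}$)
$- 362 J{\left(G \right)} = - 362 \left(- 3 \sqrt{2} \sqrt{115}\right) = - 362 \left(- 3 \sqrt{230}\right) = 1086 \sqrt{230}$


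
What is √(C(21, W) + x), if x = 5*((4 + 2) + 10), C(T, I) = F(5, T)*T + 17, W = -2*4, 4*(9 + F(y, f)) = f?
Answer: √73/2 ≈ 4.2720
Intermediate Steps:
F(y, f) = -9 + f/4
W = -8
C(T, I) = 17 + T*(-9 + T/4) (C(T, I) = (-9 + T/4)*T + 17 = T*(-9 + T/4) + 17 = 17 + T*(-9 + T/4))
x = 80 (x = 5*(6 + 10) = 5*16 = 80)
√(C(21, W) + x) = √((17 + (¼)*21*(-36 + 21)) + 80) = √((17 + (¼)*21*(-15)) + 80) = √((17 - 315/4) + 80) = √(-247/4 + 80) = √(73/4) = √73/2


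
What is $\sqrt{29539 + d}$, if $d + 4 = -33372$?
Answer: $i \sqrt{3837} \approx 61.944 i$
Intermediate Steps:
$d = -33376$ ($d = -4 - 33372 = -33376$)
$\sqrt{29539 + d} = \sqrt{29539 - 33376} = \sqrt{-3837} = i \sqrt{3837}$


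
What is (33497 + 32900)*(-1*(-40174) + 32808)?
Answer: 4845785854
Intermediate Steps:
(33497 + 32900)*(-1*(-40174) + 32808) = 66397*(40174 + 32808) = 66397*72982 = 4845785854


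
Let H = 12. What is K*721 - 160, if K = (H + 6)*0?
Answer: -160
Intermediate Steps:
K = 0 (K = (12 + 6)*0 = 18*0 = 0)
K*721 - 160 = 0*721 - 160 = 0 - 160 = -160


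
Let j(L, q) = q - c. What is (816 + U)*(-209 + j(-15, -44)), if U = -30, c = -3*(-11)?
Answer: -224796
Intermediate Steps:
c = 33
j(L, q) = -33 + q (j(L, q) = q - 1*33 = q - 33 = -33 + q)
(816 + U)*(-209 + j(-15, -44)) = (816 - 30)*(-209 + (-33 - 44)) = 786*(-209 - 77) = 786*(-286) = -224796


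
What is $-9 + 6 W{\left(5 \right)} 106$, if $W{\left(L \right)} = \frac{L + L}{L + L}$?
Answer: $627$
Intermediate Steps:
$W{\left(L \right)} = 1$ ($W{\left(L \right)} = \frac{2 L}{2 L} = 2 L \frac{1}{2 L} = 1$)
$-9 + 6 W{\left(5 \right)} 106 = -9 + 6 \cdot 1 \cdot 106 = -9 + 6 \cdot 106 = -9 + 636 = 627$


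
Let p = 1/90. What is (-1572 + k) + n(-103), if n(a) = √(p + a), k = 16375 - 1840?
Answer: 12963 + I*√92690/30 ≈ 12963.0 + 10.148*I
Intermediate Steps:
p = 1/90 ≈ 0.011111
k = 14535
n(a) = √(1/90 + a)
(-1572 + k) + n(-103) = (-1572 + 14535) + √(10 + 900*(-103))/30 = 12963 + √(10 - 92700)/30 = 12963 + √(-92690)/30 = 12963 + (I*√92690)/30 = 12963 + I*√92690/30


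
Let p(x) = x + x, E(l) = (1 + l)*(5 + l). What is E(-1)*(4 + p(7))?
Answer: 0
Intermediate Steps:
p(x) = 2*x
E(-1)*(4 + p(7)) = (5 + (-1)**2 + 6*(-1))*(4 + 2*7) = (5 + 1 - 6)*(4 + 14) = 0*18 = 0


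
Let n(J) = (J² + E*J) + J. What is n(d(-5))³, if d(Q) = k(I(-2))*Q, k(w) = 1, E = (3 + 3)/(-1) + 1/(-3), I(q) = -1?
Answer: 3723875/27 ≈ 1.3792e+5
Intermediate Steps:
E = -19/3 (E = 6*(-1) + 1*(-⅓) = -6 - ⅓ = -19/3 ≈ -6.3333)
d(Q) = Q (d(Q) = 1*Q = Q)
n(J) = J² - 16*J/3 (n(J) = (J² - 19*J/3) + J = J² - 16*J/3)
n(d(-5))³ = ((⅓)*(-5)*(-16 + 3*(-5)))³ = ((⅓)*(-5)*(-16 - 15))³ = ((⅓)*(-5)*(-31))³ = (155/3)³ = 3723875/27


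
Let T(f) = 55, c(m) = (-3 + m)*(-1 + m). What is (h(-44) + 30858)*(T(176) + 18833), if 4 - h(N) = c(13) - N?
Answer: 579823824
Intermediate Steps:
c(m) = (-1 + m)*(-3 + m)
h(N) = -116 + N (h(N) = 4 - ((3 + 13² - 4*13) - N) = 4 - ((3 + 169 - 52) - N) = 4 - (120 - N) = 4 + (-120 + N) = -116 + N)
(h(-44) + 30858)*(T(176) + 18833) = ((-116 - 44) + 30858)*(55 + 18833) = (-160 + 30858)*18888 = 30698*18888 = 579823824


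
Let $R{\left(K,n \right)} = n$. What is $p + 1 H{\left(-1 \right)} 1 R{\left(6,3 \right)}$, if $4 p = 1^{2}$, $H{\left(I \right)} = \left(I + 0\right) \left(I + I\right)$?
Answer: $\frac{25}{4} \approx 6.25$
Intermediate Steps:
$H{\left(I \right)} = 2 I^{2}$ ($H{\left(I \right)} = I 2 I = 2 I^{2}$)
$p = \frac{1}{4}$ ($p = \frac{1^{2}}{4} = \frac{1}{4} \cdot 1 = \frac{1}{4} \approx 0.25$)
$p + 1 H{\left(-1 \right)} 1 R{\left(6,3 \right)} = \frac{1}{4} + 1 \cdot 2 \left(-1\right)^{2} \cdot 1 \cdot 3 = \frac{1}{4} + 1 \cdot 2 \cdot 1 \cdot 1 \cdot 3 = \frac{1}{4} + 1 \cdot 2 \cdot 1 \cdot 3 = \frac{1}{4} + 2 \cdot 1 \cdot 3 = \frac{1}{4} + 2 \cdot 3 = \frac{1}{4} + 6 = \frac{25}{4}$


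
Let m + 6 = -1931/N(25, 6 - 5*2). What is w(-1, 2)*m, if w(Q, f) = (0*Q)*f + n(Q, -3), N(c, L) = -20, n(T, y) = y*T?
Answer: 5433/20 ≈ 271.65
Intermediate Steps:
n(T, y) = T*y
w(Q, f) = -3*Q (w(Q, f) = (0*Q)*f + Q*(-3) = 0*f - 3*Q = 0 - 3*Q = -3*Q)
m = 1811/20 (m = -6 - 1931/(-20) = -6 - 1931*(-1/20) = -6 + 1931/20 = 1811/20 ≈ 90.550)
w(-1, 2)*m = -3*(-1)*(1811/20) = 3*(1811/20) = 5433/20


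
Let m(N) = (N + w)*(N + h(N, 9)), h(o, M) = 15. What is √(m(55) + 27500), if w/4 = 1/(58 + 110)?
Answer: √282165/3 ≈ 177.06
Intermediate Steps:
w = 1/42 (w = 4/(58 + 110) = 4/168 = 4*(1/168) = 1/42 ≈ 0.023810)
m(N) = (15 + N)*(1/42 + N) (m(N) = (N + 1/42)*(N + 15) = (1/42 + N)*(15 + N) = (15 + N)*(1/42 + N))
√(m(55) + 27500) = √((5/14 + 55² + (631/42)*55) + 27500) = √((5/14 + 3025 + 34705/42) + 27500) = √(11555/3 + 27500) = √(94055/3) = √282165/3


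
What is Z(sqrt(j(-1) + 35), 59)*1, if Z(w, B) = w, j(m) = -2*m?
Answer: sqrt(37) ≈ 6.0828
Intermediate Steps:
Z(sqrt(j(-1) + 35), 59)*1 = sqrt(-2*(-1) + 35)*1 = sqrt(2 + 35)*1 = sqrt(37)*1 = sqrt(37)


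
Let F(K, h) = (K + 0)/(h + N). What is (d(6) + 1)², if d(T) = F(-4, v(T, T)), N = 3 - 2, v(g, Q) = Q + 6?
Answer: 81/169 ≈ 0.47929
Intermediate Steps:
v(g, Q) = 6 + Q
N = 1
F(K, h) = K/(1 + h) (F(K, h) = (K + 0)/(h + 1) = K/(1 + h))
d(T) = -4/(7 + T) (d(T) = -4/(1 + (6 + T)) = -4/(7 + T))
(d(6) + 1)² = (-4/(7 + 6) + 1)² = (-4/13 + 1)² = (9/13)² = 81/169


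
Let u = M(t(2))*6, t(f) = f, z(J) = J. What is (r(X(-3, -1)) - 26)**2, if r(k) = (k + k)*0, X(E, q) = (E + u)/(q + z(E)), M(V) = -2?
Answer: 676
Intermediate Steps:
u = -12 (u = -2*6 = -12)
X(E, q) = (-12 + E)/(E + q) (X(E, q) = (E - 12)/(q + E) = (-12 + E)/(E + q))
r(k) = 0 (r(k) = (2*k)*0 = 0)
(r(X(-3, -1)) - 26)**2 = (0 - 26)**2 = (-26)**2 = 676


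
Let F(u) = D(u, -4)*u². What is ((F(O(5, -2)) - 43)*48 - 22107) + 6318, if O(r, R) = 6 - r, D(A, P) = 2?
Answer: -17757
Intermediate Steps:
F(u) = 2*u²
((F(O(5, -2)) - 43)*48 - 22107) + 6318 = ((2*(6 - 1*5)² - 43)*48 - 22107) + 6318 = ((2*(6 - 5)² - 43)*48 - 22107) + 6318 = ((2*1² - 43)*48 - 22107) + 6318 = ((2*1 - 43)*48 - 22107) + 6318 = ((2 - 43)*48 - 22107) + 6318 = (-41*48 - 22107) + 6318 = (-1968 - 22107) + 6318 = -24075 + 6318 = -17757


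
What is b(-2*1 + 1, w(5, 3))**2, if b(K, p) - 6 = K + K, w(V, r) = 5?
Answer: 16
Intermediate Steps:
b(K, p) = 6 + 2*K (b(K, p) = 6 + (K + K) = 6 + 2*K)
b(-2*1 + 1, w(5, 3))**2 = (6 + 2*(-2*1 + 1))**2 = (6 + 2*(-2 + 1))**2 = (6 + 2*(-1))**2 = (6 - 2)**2 = 4**2 = 16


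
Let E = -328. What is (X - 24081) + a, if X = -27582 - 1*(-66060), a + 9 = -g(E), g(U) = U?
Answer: 14716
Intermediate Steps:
a = 319 (a = -9 - 1*(-328) = -9 + 328 = 319)
X = 38478 (X = -27582 + 66060 = 38478)
(X - 24081) + a = (38478 - 24081) + 319 = 14397 + 319 = 14716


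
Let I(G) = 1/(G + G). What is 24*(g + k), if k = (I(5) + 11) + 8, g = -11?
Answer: 972/5 ≈ 194.40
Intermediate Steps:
I(G) = 1/(2*G)
k = 191/10 (k = ((½)/5 + 11) + 8 = ((½)*(⅕) + 11) + 8 = (⅒ + 11) + 8 = 111/10 + 8 = 191/10 ≈ 19.100)
24*(g + k) = 24*(-11 + 191/10) = 24*(81/10) = 972/5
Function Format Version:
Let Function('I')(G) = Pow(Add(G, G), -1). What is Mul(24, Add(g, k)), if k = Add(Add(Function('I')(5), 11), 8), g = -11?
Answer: Rational(972, 5) ≈ 194.40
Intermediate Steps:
Function('I')(G) = Mul(Rational(1, 2), Pow(G, -1)) (Function('I')(G) = Pow(Mul(2, G), -1) = Mul(Rational(1, 2), Pow(G, -1)))
k = Rational(191, 10) (k = Add(Add(Mul(Rational(1, 2), Pow(5, -1)), 11), 8) = Add(Add(Mul(Rational(1, 2), Rational(1, 5)), 11), 8) = Add(Add(Rational(1, 10), 11), 8) = Add(Rational(111, 10), 8) = Rational(191, 10) ≈ 19.100)
Mul(24, Add(g, k)) = Mul(24, Add(-11, Rational(191, 10))) = Mul(24, Rational(81, 10)) = Rational(972, 5)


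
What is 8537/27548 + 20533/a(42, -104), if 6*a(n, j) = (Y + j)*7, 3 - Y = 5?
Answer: -1693762025/10220308 ≈ -165.73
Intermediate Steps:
Y = -2 (Y = 3 - 1*5 = 3 - 5 = -2)
a(n, j) = -7/3 + 7*j/6 (a(n, j) = ((-2 + j)*7)/6 = (-14 + 7*j)/6 = -7/3 + 7*j/6)
8537/27548 + 20533/a(42, -104) = 8537/27548 + 20533/(-7/3 + (7/6)*(-104)) = 8537*(1/27548) + 20533/(-7/3 - 364/3) = 8537/27548 + 20533/(-371/3) = 8537/27548 + 20533*(-3/371) = 8537/27548 - 61599/371 = -1693762025/10220308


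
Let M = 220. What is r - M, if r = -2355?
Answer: -2575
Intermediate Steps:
r - M = -2355 - 1*220 = -2355 - 220 = -2575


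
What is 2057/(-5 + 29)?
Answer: 2057/24 ≈ 85.708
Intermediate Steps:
2057/(-5 + 29) = 2057/24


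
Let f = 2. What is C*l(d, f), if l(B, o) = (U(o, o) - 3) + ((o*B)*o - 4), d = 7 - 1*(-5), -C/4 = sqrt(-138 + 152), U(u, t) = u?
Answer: -172*sqrt(14) ≈ -643.57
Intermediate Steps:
C = -4*sqrt(14) (C = -4*sqrt(-138 + 152) = -4*sqrt(14) ≈ -14.967)
d = 12 (d = 7 + 5 = 12)
l(B, o) = -7 + o + B*o**2 (l(B, o) = (o - 3) + ((o*B)*o - 4) = (-3 + o) + ((B*o)*o - 4) = (-3 + o) + (B*o**2 - 4) = (-3 + o) + (-4 + B*o**2) = -7 + o + B*o**2)
C*l(d, f) = (-4*sqrt(14))*(-7 + 2 + 12*2**2) = (-4*sqrt(14))*(-7 + 2 + 12*4) = (-4*sqrt(14))*(-7 + 2 + 48) = -4*sqrt(14)*43 = -172*sqrt(14)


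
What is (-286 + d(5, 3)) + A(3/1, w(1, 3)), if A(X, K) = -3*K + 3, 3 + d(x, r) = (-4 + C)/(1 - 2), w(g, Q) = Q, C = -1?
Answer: -290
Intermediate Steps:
d(x, r) = 2 (d(x, r) = -3 + (-4 - 1)/(1 - 2) = -3 - 5/(-1) = -3 - 5*(-1) = -3 + 5 = 2)
A(X, K) = 3 - 3*K
(-286 + d(5, 3)) + A(3/1, w(1, 3)) = (-286 + 2) + (3 - 3*3) = -284 + (3 - 9) = -284 - 6 = -290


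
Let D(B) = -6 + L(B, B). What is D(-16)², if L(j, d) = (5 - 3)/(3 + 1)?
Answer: 121/4 ≈ 30.250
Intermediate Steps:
L(j, d) = ½ (L(j, d) = 2/4 = 2*(¼) = ½)
D(B) = -11/2 (D(B) = -6 + ½ = -11/2)
D(-16)² = (-11/2)² = 121/4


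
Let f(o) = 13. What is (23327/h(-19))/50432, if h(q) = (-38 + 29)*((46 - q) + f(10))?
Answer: -23327/35403264 ≈ -0.00065889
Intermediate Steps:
h(q) = -531 + 9*q (h(q) = (-38 + 29)*((46 - q) + 13) = -9*(59 - q) = -531 + 9*q)
(23327/h(-19))/50432 = (23327/(-531 + 9*(-19)))/50432 = (23327/(-531 - 171))*(1/50432) = (23327/(-702))*(1/50432) = (23327*(-1/702))*(1/50432) = -23327/702*1/50432 = -23327/35403264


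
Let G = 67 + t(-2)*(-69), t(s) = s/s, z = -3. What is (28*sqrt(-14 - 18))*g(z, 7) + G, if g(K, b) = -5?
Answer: -2 - 560*I*sqrt(2) ≈ -2.0 - 791.96*I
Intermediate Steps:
t(s) = 1
G = -2 (G = 67 + 1*(-69) = 67 - 69 = -2)
(28*sqrt(-14 - 18))*g(z, 7) + G = (28*sqrt(-14 - 18))*(-5) - 2 = (28*sqrt(-32))*(-5) - 2 = (28*(4*I*sqrt(2)))*(-5) - 2 = (112*I*sqrt(2))*(-5) - 2 = -560*I*sqrt(2) - 2 = -2 - 560*I*sqrt(2)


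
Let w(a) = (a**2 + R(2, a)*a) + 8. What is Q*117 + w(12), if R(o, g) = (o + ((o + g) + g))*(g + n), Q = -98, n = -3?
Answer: -8290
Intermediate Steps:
R(o, g) = (-3 + g)*(2*g + 2*o) (R(o, g) = (o + ((o + g) + g))*(g - 3) = (o + ((g + o) + g))*(-3 + g) = (o + (o + 2*g))*(-3 + g) = (2*g + 2*o)*(-3 + g) = (-3 + g)*(2*g + 2*o))
w(a) = 8 + a**2 + a*(-12 - 2*a + 2*a**2) (w(a) = (a**2 + (-6*a - 6*2 + 2*a**2 + 2*a*2)*a) + 8 = (a**2 + (-6*a - 12 + 2*a**2 + 4*a)*a) + 8 = (a**2 + (-12 - 2*a + 2*a**2)*a) + 8 = (a**2 + a*(-12 - 2*a + 2*a**2)) + 8 = 8 + a**2 + a*(-12 - 2*a + 2*a**2))
Q*117 + w(12) = -98*117 + (8 - 1*12**2 - 12*12 + 2*12**3) = -11466 + (8 - 1*144 - 144 + 2*1728) = -11466 + (8 - 144 - 144 + 3456) = -11466 + 3176 = -8290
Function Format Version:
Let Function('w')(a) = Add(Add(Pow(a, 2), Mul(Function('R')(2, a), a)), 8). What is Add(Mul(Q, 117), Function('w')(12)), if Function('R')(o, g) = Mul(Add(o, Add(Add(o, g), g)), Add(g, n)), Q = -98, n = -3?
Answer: -8290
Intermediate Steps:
Function('R')(o, g) = Mul(Add(-3, g), Add(Mul(2, g), Mul(2, o))) (Function('R')(o, g) = Mul(Add(o, Add(Add(o, g), g)), Add(g, -3)) = Mul(Add(o, Add(Add(g, o), g)), Add(-3, g)) = Mul(Add(o, Add(o, Mul(2, g))), Add(-3, g)) = Mul(Add(Mul(2, g), Mul(2, o)), Add(-3, g)) = Mul(Add(-3, g), Add(Mul(2, g), Mul(2, o))))
Function('w')(a) = Add(8, Pow(a, 2), Mul(a, Add(-12, Mul(-2, a), Mul(2, Pow(a, 2))))) (Function('w')(a) = Add(Add(Pow(a, 2), Mul(Add(Mul(-6, a), Mul(-6, 2), Mul(2, Pow(a, 2)), Mul(2, a, 2)), a)), 8) = Add(Add(Pow(a, 2), Mul(Add(Mul(-6, a), -12, Mul(2, Pow(a, 2)), Mul(4, a)), a)), 8) = Add(Add(Pow(a, 2), Mul(Add(-12, Mul(-2, a), Mul(2, Pow(a, 2))), a)), 8) = Add(Add(Pow(a, 2), Mul(a, Add(-12, Mul(-2, a), Mul(2, Pow(a, 2))))), 8) = Add(8, Pow(a, 2), Mul(a, Add(-12, Mul(-2, a), Mul(2, Pow(a, 2))))))
Add(Mul(Q, 117), Function('w')(12)) = Add(Mul(-98, 117), Add(8, Mul(-1, Pow(12, 2)), Mul(-12, 12), Mul(2, Pow(12, 3)))) = Add(-11466, Add(8, Mul(-1, 144), -144, Mul(2, 1728))) = Add(-11466, Add(8, -144, -144, 3456)) = Add(-11466, 3176) = -8290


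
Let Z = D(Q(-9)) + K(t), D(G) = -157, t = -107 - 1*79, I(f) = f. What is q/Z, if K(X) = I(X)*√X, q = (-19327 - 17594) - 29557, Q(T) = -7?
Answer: 10437046/6459505 - 12364908*I*√186/6459505 ≈ 1.6158 - 26.106*I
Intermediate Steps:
t = -186 (t = -107 - 79 = -186)
q = -66478 (q = -36921 - 29557 = -66478)
K(X) = X^(3/2) (K(X) = X*√X = X^(3/2))
Z = -157 - 186*I*√186 (Z = -157 + (-186)^(3/2) = -157 - 186*I*√186 ≈ -157.0 - 2536.7*I)
q/Z = -66478/(-157 - 186*I*√186)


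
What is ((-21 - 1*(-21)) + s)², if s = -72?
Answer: 5184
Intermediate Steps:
((-21 - 1*(-21)) + s)² = ((-21 - 1*(-21)) - 72)² = ((-21 + 21) - 72)² = (0 - 72)² = (-72)² = 5184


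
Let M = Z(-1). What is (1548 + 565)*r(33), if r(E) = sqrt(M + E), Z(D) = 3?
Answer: 12678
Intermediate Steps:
M = 3
r(E) = sqrt(3 + E)
(1548 + 565)*r(33) = (1548 + 565)*sqrt(3 + 33) = 2113*sqrt(36) = 2113*6 = 12678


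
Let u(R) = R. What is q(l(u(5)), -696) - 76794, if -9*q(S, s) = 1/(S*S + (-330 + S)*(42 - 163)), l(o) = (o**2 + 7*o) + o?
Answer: -25081688341/326610 ≈ -76794.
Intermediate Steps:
l(o) = o**2 + 8*o
q(S, s) = -1/(9*(39930 + S**2 - 121*S)) (q(S, s) = -1/(9*(S*S + (-330 + S)*(42 - 163))) = -1/(9*(S**2 + (-330 + S)*(-121))) = -1/(9*(S**2 + (39930 - 121*S))) = -1/(9*(39930 + S**2 - 121*S)))
q(l(u(5)), -696) - 76794 = -1/(359370 - 5445*(8 + 5) + 9*(5*(8 + 5))**2) - 76794 = -1/(359370 - 5445*13 + 9*(5*13)**2) - 76794 = -1/(359370 - 1089*65 + 9*65**2) - 76794 = -1/(359370 - 70785 + 9*4225) - 76794 = -1/(359370 - 70785 + 38025) - 76794 = -1/326610 - 76794 = -25081688341/326610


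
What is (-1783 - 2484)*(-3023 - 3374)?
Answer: 27295999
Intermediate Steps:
(-1783 - 2484)*(-3023 - 3374) = -4267*(-6397) = 27295999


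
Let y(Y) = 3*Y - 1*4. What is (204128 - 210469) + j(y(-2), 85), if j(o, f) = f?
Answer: -6256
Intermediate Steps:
y(Y) = -4 + 3*Y (y(Y) = 3*Y - 4 = -4 + 3*Y)
(204128 - 210469) + j(y(-2), 85) = (204128 - 210469) + 85 = -6341 + 85 = -6256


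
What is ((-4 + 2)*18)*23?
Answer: -828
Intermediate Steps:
((-4 + 2)*18)*23 = -2*18*23 = -36*23 = -828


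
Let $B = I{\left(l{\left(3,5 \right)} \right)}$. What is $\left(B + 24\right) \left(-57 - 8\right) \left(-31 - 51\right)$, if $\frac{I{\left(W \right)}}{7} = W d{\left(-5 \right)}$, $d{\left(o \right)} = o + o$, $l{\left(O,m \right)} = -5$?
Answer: $1993420$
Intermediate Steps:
$d{\left(o \right)} = 2 o$
$I{\left(W \right)} = - 70 W$ ($I{\left(W \right)} = 7 W 2 \left(-5\right) = 7 W \left(-10\right) = 7 \left(- 10 W\right) = - 70 W$)
$B = 350$ ($B = \left(-70\right) \left(-5\right) = 350$)
$\left(B + 24\right) \left(-57 - 8\right) \left(-31 - 51\right) = \left(350 + 24\right) \left(-57 - 8\right) \left(-31 - 51\right) = 374 \left(\left(-65\right) \left(-82\right)\right) = 374 \cdot 5330 = 1993420$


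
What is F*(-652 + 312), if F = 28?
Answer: -9520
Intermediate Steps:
F*(-652 + 312) = 28*(-652 + 312) = 28*(-340) = -9520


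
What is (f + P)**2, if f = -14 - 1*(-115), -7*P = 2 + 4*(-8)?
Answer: 543169/49 ≈ 11085.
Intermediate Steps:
P = 30/7 (P = -(2 + 4*(-8))/7 = -(2 - 32)/7 = -1/7*(-30) = 30/7 ≈ 4.2857)
f = 101 (f = -14 + 115 = 101)
(f + P)**2 = (101 + 30/7)**2 = (737/7)**2 = 543169/49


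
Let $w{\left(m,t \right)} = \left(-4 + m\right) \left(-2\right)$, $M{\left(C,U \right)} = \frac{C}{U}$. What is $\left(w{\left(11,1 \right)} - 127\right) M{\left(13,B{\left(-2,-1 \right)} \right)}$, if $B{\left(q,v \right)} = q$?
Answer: $\frac{1833}{2} \approx 916.5$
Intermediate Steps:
$w{\left(m,t \right)} = 8 - 2 m$
$\left(w{\left(11,1 \right)} - 127\right) M{\left(13,B{\left(-2,-1 \right)} \right)} = \left(\left(8 - 22\right) - 127\right) \frac{13}{-2} = \left(\left(8 - 22\right) - 127\right) 13 \left(- \frac{1}{2}\right) = \left(-14 - 127\right) \left(- \frac{13}{2}\right) = \left(-141\right) \left(- \frac{13}{2}\right) = \frac{1833}{2}$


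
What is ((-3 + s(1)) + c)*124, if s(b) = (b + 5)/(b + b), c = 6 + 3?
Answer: 1116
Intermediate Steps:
c = 9
s(b) = (5 + b)/(2*b) (s(b) = (5 + b)/((2*b)) = (5 + b)*(1/(2*b)) = (5 + b)/(2*b))
((-3 + s(1)) + c)*124 = ((-3 + (½)*(5 + 1)/1) + 9)*124 = ((-3 + (½)*1*6) + 9)*124 = ((-3 + 3) + 9)*124 = (0 + 9)*124 = 9*124 = 1116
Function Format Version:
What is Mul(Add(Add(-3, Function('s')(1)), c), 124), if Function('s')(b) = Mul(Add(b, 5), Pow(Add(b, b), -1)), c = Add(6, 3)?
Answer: 1116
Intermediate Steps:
c = 9
Function('s')(b) = Mul(Rational(1, 2), Pow(b, -1), Add(5, b)) (Function('s')(b) = Mul(Add(5, b), Pow(Mul(2, b), -1)) = Mul(Add(5, b), Mul(Rational(1, 2), Pow(b, -1))) = Mul(Rational(1, 2), Pow(b, -1), Add(5, b)))
Mul(Add(Add(-3, Function('s')(1)), c), 124) = Mul(Add(Add(-3, Mul(Rational(1, 2), Pow(1, -1), Add(5, 1))), 9), 124) = Mul(Add(Add(-3, Mul(Rational(1, 2), 1, 6)), 9), 124) = Mul(Add(Add(-3, 3), 9), 124) = Mul(Add(0, 9), 124) = Mul(9, 124) = 1116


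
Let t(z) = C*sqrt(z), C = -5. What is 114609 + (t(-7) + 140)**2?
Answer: 134034 - 1400*I*sqrt(7) ≈ 1.3403e+5 - 3704.1*I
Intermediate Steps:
t(z) = -5*sqrt(z)
114609 + (t(-7) + 140)**2 = 114609 + (-5*I*sqrt(7) + 140)**2 = 114609 + (140 - 5*I*sqrt(7))**2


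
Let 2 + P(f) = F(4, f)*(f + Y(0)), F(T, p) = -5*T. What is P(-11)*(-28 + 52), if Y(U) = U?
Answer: 5232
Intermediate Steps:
P(f) = -2 - 20*f (P(f) = -2 + (-5*4)*(f + 0) = -2 - 20*f)
P(-11)*(-28 + 52) = (-2 - 20*(-11))*(-28 + 52) = (-2 + 220)*24 = 218*24 = 5232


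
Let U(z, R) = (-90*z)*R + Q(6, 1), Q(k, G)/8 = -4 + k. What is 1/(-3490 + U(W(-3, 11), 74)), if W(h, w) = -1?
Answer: 1/3186 ≈ 0.00031387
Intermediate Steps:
Q(k, G) = -32 + 8*k (Q(k, G) = 8*(-4 + k) = -32 + 8*k)
U(z, R) = 16 - 90*R*z (U(z, R) = (-90*z)*R + (-32 + 8*6) = -90*R*z + (-32 + 48) = -90*R*z + 16 = 16 - 90*R*z)
1/(-3490 + U(W(-3, 11), 74)) = 1/(-3490 + (16 - 90*74*(-1))) = 1/(-3490 + (16 + 6660)) = 1/(-3490 + 6676) = 1/3186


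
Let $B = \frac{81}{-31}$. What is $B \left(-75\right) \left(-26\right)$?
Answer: $- \frac{157950}{31} \approx -5095.2$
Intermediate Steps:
$B = - \frac{81}{31}$ ($B = 81 \left(- \frac{1}{31}\right) = - \frac{81}{31} \approx -2.6129$)
$B \left(-75\right) \left(-26\right) = \left(- \frac{81}{31}\right) \left(-75\right) \left(-26\right) = \frac{6075}{31} \left(-26\right) = - \frac{157950}{31}$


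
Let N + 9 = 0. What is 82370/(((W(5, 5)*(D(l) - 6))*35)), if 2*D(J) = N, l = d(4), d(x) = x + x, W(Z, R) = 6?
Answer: -16474/441 ≈ -37.356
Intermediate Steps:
d(x) = 2*x
N = -9 (N = -9 + 0 = -9)
l = 8 (l = 2*4 = 8)
D(J) = -9/2 (D(J) = (½)*(-9) = -9/2)
82370/(((W(5, 5)*(D(l) - 6))*35)) = 82370/(((6*(-9/2 - 6))*35)) = 82370/(((6*(-21/2))*35)) = 82370/((-63*35)) = 82370/(-2205) = 82370*(-1/2205) = -16474/441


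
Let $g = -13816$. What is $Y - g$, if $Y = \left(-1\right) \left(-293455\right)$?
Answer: $307271$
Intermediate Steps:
$Y = 293455$
$Y - g = 293455 - -13816 = 293455 + 13816 = 307271$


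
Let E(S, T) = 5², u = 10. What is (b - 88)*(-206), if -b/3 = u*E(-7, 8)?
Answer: 172628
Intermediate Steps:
E(S, T) = 25
b = -750 (b = -30*25 = -3*250 = -750)
(b - 88)*(-206) = (-750 - 88)*(-206) = -838*(-206) = 172628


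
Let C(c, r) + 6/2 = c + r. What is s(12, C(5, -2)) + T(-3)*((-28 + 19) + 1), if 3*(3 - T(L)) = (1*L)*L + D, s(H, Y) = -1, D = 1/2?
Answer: 1/3 ≈ 0.33333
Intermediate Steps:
D = 1/2 ≈ 0.50000
C(c, r) = -3 + c + r (C(c, r) = -3 + (c + r) = -3 + c + r)
T(L) = 17/6 - L**2/3 (T(L) = 3 - ((1*L)*L + 1/2)/3 = 3 - (L*L + 1/2)/3 = 3 - (L**2 + 1/2)/3 = 3 - (1/2 + L**2)/3 = 3 + (-1/6 - L**2/3) = 17/6 - L**2/3)
s(12, C(5, -2)) + T(-3)*((-28 + 19) + 1) = -1 + (17/6 - 1/3*(-3)**2)*((-28 + 19) + 1) = -1 + (17/6 - 1/3*9)*(-9 + 1) = -1 + (17/6 - 3)*(-8) = -1 - 1/6*(-8) = -1 + 4/3 = 1/3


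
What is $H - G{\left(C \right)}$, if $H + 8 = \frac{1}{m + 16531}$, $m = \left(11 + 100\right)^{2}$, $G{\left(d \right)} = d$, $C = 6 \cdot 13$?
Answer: $- \frac{2481271}{28852} \approx -86.0$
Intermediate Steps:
$C = 78$
$m = 12321$ ($m = 111^{2} = 12321$)
$H = - \frac{230815}{28852}$ ($H = -8 + \frac{1}{12321 + 16531} = -8 + \frac{1}{28852} = - \frac{230815}{28852} \approx -8.0$)
$H - G{\left(C \right)} = - \frac{230815}{28852} - 78 = - \frac{2481271}{28852}$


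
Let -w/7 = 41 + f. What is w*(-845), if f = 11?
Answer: 307580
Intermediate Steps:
w = -364 (w = -7*(41 + 11) = -7*52 = -364)
w*(-845) = -364*(-845) = 307580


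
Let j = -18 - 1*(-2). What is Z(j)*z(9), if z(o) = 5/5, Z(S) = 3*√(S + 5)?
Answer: 3*I*√11 ≈ 9.9499*I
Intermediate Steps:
j = -16 (j = -18 + 2 = -16)
Z(S) = 3*√(5 + S)
z(o) = 1 (z(o) = 5*(⅕) = 1)
Z(j)*z(9) = (3*√(5 - 16))*1 = (3*√(-11))*1 = (3*(I*√11))*1 = (3*I*√11)*1 = 3*I*√11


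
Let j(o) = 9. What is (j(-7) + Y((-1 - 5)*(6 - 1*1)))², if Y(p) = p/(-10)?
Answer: 144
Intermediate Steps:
Y(p) = -p/10 (Y(p) = p*(-⅒) = -p/10)
(j(-7) + Y((-1 - 5)*(6 - 1*1)))² = (9 - (-1 - 5)*(6 - 1*1)/10)² = (9 - (-3)*(6 - 1)/5)² = (9 - (-3)*5/5)² = (9 - ⅒*(-30))² = (9 + 3)² = 12² = 144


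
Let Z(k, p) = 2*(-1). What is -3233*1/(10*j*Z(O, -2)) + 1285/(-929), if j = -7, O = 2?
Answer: -3183357/130060 ≈ -24.476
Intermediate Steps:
Z(k, p) = -2
-3233*1/(10*j*Z(O, -2)) + 1285/(-929) = -3233/(-7*(-2)*10) + 1285/(-929) = -3233/(14*10) + 1285*(-1/929) = -3233/140 - 1285/929 = -3183357/130060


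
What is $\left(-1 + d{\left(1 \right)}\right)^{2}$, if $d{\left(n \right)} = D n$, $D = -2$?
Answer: $9$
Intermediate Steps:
$d{\left(n \right)} = - 2 n$
$\left(-1 + d{\left(1 \right)}\right)^{2} = \left(-1 - 2\right)^{2} = \left(-3\right)^{2} = 9$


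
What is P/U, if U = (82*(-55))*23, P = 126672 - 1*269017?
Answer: 28469/20746 ≈ 1.3723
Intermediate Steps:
P = -142345 (P = 126672 - 269017 = -142345)
U = -103730 (U = -4510*23 = -103730)
P/U = -142345/(-103730) = -142345*(-1/103730) = 28469/20746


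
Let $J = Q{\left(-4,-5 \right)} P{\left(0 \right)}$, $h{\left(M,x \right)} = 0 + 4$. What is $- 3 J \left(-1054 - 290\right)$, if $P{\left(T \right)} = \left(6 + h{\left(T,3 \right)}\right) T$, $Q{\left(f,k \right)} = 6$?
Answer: $0$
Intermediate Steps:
$h{\left(M,x \right)} = 4$
$P{\left(T \right)} = 10 T$ ($P{\left(T \right)} = \left(6 + 4\right) T = 10 T$)
$J = 0$ ($J = 6 \cdot 10 \cdot 0 = 6 \cdot 0 = 0$)
$- 3 J \left(-1054 - 290\right) = \left(-3\right) 0 \left(-1054 - 290\right) = 0 \left(-1344\right) = 0$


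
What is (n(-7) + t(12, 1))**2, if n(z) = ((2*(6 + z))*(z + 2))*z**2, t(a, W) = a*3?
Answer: 276676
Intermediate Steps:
t(a, W) = 3*a
n(z) = z**2*(2 + z)*(12 + 2*z) (n(z) = ((12 + 2*z)*(2 + z))*z**2 = ((2 + z)*(12 + 2*z))*z**2 = z**2*(2 + z)*(12 + 2*z))
(n(-7) + t(12, 1))**2 = (2*(-7)**2*(12 + (-7)**2 + 8*(-7)) + 3*12)**2 = (2*49*(12 + 49 - 56) + 36)**2 = (2*49*5 + 36)**2 = (490 + 36)**2 = 526**2 = 276676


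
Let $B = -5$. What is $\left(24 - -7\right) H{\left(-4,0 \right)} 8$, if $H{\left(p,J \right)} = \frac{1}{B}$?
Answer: $- \frac{248}{5} \approx -49.6$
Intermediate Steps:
$H{\left(p,J \right)} = - \frac{1}{5}$ ($H{\left(p,J \right)} = \frac{1}{-5} = - \frac{1}{5}$)
$\left(24 - -7\right) H{\left(-4,0 \right)} 8 = \left(24 - -7\right) \left(- \frac{1}{5}\right) 8 = \left(24 + 7\right) \left(- \frac{1}{5}\right) 8 = 31 \left(- \frac{1}{5}\right) 8 = \left(- \frac{31}{5}\right) 8 = - \frac{248}{5}$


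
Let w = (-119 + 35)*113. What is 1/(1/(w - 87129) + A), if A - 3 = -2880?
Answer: -96621/277978618 ≈ -0.00034758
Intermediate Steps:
A = -2877 (A = 3 - 2880 = -2877)
w = -9492 (w = -84*113 = -9492)
1/(1/(w - 87129) + A) = 1/(1/(-9492 - 87129) - 2877) = 1/(1/(-96621) - 2877) = 1/(-1/96621 - 2877) = 1/(-277978618/96621) = -96621/277978618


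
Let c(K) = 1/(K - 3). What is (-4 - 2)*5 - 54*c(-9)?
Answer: -51/2 ≈ -25.500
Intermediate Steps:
c(K) = 1/(-3 + K)
(-4 - 2)*5 - 54*c(-9) = (-4 - 2)*5 - 54/(-3 - 9) = -6*5 - 54/(-12) = -30 - 54*(-1/12) = -30 + 9/2 = -51/2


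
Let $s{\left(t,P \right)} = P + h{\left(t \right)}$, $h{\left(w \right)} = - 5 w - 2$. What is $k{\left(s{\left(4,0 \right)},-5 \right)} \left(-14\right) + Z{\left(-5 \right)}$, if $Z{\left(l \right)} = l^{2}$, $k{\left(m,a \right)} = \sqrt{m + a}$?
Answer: $25 - 42 i \sqrt{3} \approx 25.0 - 72.746 i$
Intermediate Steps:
$h{\left(w \right)} = -2 - 5 w$
$s{\left(t,P \right)} = -2 + P - 5 t$ ($s{\left(t,P \right)} = P - \left(2 + 5 t\right) = -2 + P - 5 t$)
$k{\left(m,a \right)} = \sqrt{a + m}$
$k{\left(s{\left(4,0 \right)},-5 \right)} \left(-14\right) + Z{\left(-5 \right)} = \sqrt{-5 - 22} \left(-14\right) + \left(-5\right)^{2} = \sqrt{-5 - 22} \left(-14\right) + 25 = \sqrt{-27} \left(-14\right) + 25 = 3 i \sqrt{3} \left(-14\right) + 25 = - 42 i \sqrt{3} + 25 = 25 - 42 i \sqrt{3}$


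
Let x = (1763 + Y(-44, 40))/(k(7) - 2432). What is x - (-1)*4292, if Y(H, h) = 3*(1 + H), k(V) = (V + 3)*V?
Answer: 5068035/1181 ≈ 4291.3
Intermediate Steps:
k(V) = V*(3 + V) (k(V) = (3 + V)*V = V*(3 + V))
Y(H, h) = 3 + 3*H
x = -817/1181 (x = (1763 + (3 + 3*(-44)))/(7*(3 + 7) - 2432) = (1763 + (3 - 132))/(7*10 - 2432) = (1763 - 129)/(70 - 2432) = 1634/(-2362) = 1634*(-1/2362) = -817/1181 ≈ -0.69179)
x - (-1)*4292 = -817/1181 - (-1)*4292 = -817/1181 - 1*(-4292) = -817/1181 + 4292 = 5068035/1181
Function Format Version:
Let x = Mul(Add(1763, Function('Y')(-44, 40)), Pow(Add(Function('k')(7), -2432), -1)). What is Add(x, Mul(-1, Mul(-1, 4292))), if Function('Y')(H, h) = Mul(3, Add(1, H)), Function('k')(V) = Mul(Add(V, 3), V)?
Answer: Rational(5068035, 1181) ≈ 4291.3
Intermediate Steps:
Function('k')(V) = Mul(V, Add(3, V)) (Function('k')(V) = Mul(Add(3, V), V) = Mul(V, Add(3, V)))
Function('Y')(H, h) = Add(3, Mul(3, H))
x = Rational(-817, 1181) (x = Mul(Add(1763, Add(3, Mul(3, -44))), Pow(Add(Mul(7, Add(3, 7)), -2432), -1)) = Mul(Add(1763, Add(3, -132)), Pow(Add(Mul(7, 10), -2432), -1)) = Mul(Add(1763, -129), Pow(Add(70, -2432), -1)) = Mul(1634, Pow(-2362, -1)) = Mul(1634, Rational(-1, 2362)) = Rational(-817, 1181) ≈ -0.69179)
Add(x, Mul(-1, Mul(-1, 4292))) = Add(Rational(-817, 1181), Mul(-1, Mul(-1, 4292))) = Add(Rational(-817, 1181), Mul(-1, -4292)) = Add(Rational(-817, 1181), 4292) = Rational(5068035, 1181)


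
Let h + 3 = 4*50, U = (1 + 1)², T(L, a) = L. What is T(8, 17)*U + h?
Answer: 229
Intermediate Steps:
U = 4 (U = 2² = 4)
h = 197 (h = -3 + 4*50 = -3 + 200 = 197)
T(8, 17)*U + h = 8*4 + 197 = 32 + 197 = 229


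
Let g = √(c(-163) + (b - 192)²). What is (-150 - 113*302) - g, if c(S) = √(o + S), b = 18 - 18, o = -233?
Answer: -34276 - √(36864 + 6*I*√11) ≈ -34468.0 - 0.051822*I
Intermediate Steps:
b = 0
c(S) = √(-233 + S)
g = √(36864 + 6*I*√11) (g = √(√(-233 - 163) + (0 - 192)²) = √(√(-396) + (-192)²) = √(6*I*√11 + 36864) = √(36864 + 6*I*√11) ≈ 192.0 + 0.0518*I)
(-150 - 113*302) - g = (-150 - 113*302) - √(36864 + 6*I*√11) = (-150 - 34126) - √(36864 + 6*I*√11) = -34276 - √(36864 + 6*I*√11)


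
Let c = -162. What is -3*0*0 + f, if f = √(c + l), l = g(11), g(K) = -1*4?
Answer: I*√166 ≈ 12.884*I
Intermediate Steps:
g(K) = -4
l = -4
f = I*√166 (f = √(-162 - 4) = √(-166) = I*√166 ≈ 12.884*I)
-3*0*0 + f = -3*0*0 + I*√166 = 0*0 + I*√166 = 0 + I*√166 = I*√166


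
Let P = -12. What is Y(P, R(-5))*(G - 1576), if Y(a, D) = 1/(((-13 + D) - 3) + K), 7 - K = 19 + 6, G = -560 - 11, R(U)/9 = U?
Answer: 2147/79 ≈ 27.177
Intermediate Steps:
R(U) = 9*U
G = -571
K = -18 (K = 7 - (19 + 6) = 7 - 1*25 = 7 - 25 = -18)
Y(a, D) = 1/(-34 + D) (Y(a, D) = 1/(((-13 + D) - 3) - 18) = 1/((-16 + D) - 18) = 1/(-34 + D))
Y(P, R(-5))*(G - 1576) = (-571 - 1576)/(-34 + 9*(-5)) = -2147/(-34 - 45) = -2147/(-79) = -1/79*(-2147) = 2147/79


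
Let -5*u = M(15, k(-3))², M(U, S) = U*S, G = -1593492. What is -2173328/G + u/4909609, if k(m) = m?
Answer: 2667386336123/1955855666157 ≈ 1.3638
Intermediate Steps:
M(U, S) = S*U
u = -405 (u = -(-3*15)²/5 = -⅕*(-45)² = -⅕*2025 = -405)
-2173328/G + u/4909609 = -2173328/(-1593492) - 405/4909609 = -2173328*(-1/1593492) - 405*1/4909609 = 543332/398373 - 405/4909609 = 2667386336123/1955855666157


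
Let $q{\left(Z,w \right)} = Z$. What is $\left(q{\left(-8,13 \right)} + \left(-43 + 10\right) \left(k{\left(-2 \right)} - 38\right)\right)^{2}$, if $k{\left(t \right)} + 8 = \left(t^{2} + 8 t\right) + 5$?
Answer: $3031081$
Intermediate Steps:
$k{\left(t \right)} = -3 + t^{2} + 8 t$ ($k{\left(t \right)} = -8 + \left(\left(t^{2} + 8 t\right) + 5\right) = -8 + \left(5 + t^{2} + 8 t\right) = -3 + t^{2} + 8 t$)
$\left(q{\left(-8,13 \right)} + \left(-43 + 10\right) \left(k{\left(-2 \right)} - 38\right)\right)^{2} = \left(-8 + \left(-43 + 10\right) \left(\left(-3 + \left(-2\right)^{2} + 8 \left(-2\right)\right) - 38\right)\right)^{2} = \left(-8 - 33 \left(\left(-3 + 4 - 16\right) - 38\right)\right)^{2} = \left(-8 - 33 \left(-15 - 38\right)\right)^{2} = \left(-8 - -1749\right)^{2} = \left(-8 + 1749\right)^{2} = 1741^{2} = 3031081$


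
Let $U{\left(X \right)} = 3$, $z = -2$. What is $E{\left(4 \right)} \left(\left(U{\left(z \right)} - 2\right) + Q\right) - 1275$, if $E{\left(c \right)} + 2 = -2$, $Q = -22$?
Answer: $-1191$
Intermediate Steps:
$E{\left(c \right)} = -4$ ($E{\left(c \right)} = -2 - 2 = -4$)
$E{\left(4 \right)} \left(\left(U{\left(z \right)} - 2\right) + Q\right) - 1275 = - 4 \left(\left(3 - 2\right) - 22\right) - 1275 = - 4 \left(1 - 22\right) - 1275 = \left(-4\right) \left(-21\right) - 1275 = 84 - 1275 = -1191$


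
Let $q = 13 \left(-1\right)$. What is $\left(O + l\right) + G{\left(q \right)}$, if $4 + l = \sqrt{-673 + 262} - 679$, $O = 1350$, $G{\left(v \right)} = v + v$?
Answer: $641 + i \sqrt{411} \approx 641.0 + 20.273 i$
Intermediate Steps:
$q = -13$
$G{\left(v \right)} = 2 v$
$l = -683 + i \sqrt{411}$ ($l = -4 + \left(\sqrt{-673 + 262} - 679\right) = -4 - \left(679 - \sqrt{-411}\right) = -4 - \left(679 - i \sqrt{411}\right) = -683 + i \sqrt{411} \approx -683.0 + 20.273 i$)
$\left(O + l\right) + G{\left(q \right)} = \left(1350 - \left(683 - i \sqrt{411}\right)\right) + 2 \left(-13\right) = \left(667 + i \sqrt{411}\right) - 26 = 641 + i \sqrt{411}$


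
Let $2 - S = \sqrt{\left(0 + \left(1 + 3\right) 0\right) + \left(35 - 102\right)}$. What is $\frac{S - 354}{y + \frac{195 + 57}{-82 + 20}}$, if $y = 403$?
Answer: $- \frac{10912}{12367} - \frac{31 i \sqrt{67}}{12367} \approx -0.88235 - 0.020518 i$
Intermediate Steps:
$S = 2 - i \sqrt{67}$ ($S = 2 - \sqrt{\left(0 + \left(1 + 3\right) 0\right) + \left(35 - 102\right)} = 2 - \sqrt{\left(0 + 4 \cdot 0\right) - 67} = 2 - \sqrt{\left(0 + 0\right) - 67} = 2 - \sqrt{0 - 67} = 2 - \sqrt{-67} = 2 - i \sqrt{67} \approx 2.0 - 8.1853 i$)
$\frac{S - 354}{y + \frac{195 + 57}{-82 + 20}} = \frac{\left(2 - i \sqrt{67}\right) - 354}{403 + \frac{195 + 57}{-82 + 20}} = \frac{-352 - i \sqrt{67}}{403 + \frac{252}{-62}} = \frac{-352 - i \sqrt{67}}{403 + 252 \left(- \frac{1}{62}\right)} = \frac{-352 - i \sqrt{67}}{403 - \frac{126}{31}} = \frac{-352 - i \sqrt{67}}{\frac{12367}{31}} = \left(-352 - i \sqrt{67}\right) \frac{31}{12367} = - \frac{10912}{12367} - \frac{31 i \sqrt{67}}{12367}$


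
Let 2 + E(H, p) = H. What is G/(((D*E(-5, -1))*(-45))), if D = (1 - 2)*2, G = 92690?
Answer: -9269/63 ≈ -147.13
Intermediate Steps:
E(H, p) = -2 + H
D = -2 (D = -1*2 = -2)
G/(((D*E(-5, -1))*(-45))) = 92690/((-2*(-2 - 5)*(-45))) = 92690/((-2*(-7)*(-45))) = 92690/((14*(-45))) = 92690/(-630) = 92690*(-1/630) = -9269/63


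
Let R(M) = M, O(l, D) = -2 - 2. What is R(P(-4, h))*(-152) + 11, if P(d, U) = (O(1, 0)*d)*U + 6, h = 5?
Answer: -13061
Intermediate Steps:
O(l, D) = -4
P(d, U) = 6 - 4*U*d (P(d, U) = (-4*d)*U + 6 = -4*U*d + 6 = 6 - 4*U*d)
R(P(-4, h))*(-152) + 11 = (6 - 4*5*(-4))*(-152) + 11 = (6 + 80)*(-152) + 11 = 86*(-152) + 11 = -13072 + 11 = -13061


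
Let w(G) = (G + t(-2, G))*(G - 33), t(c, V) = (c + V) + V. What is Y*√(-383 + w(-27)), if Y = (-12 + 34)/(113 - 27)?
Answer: 11*√4597/43 ≈ 17.344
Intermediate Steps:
t(c, V) = c + 2*V (t(c, V) = (V + c) + V = c + 2*V)
w(G) = (-33 + G)*(-2 + 3*G) (w(G) = (G + (-2 + 2*G))*(G - 33) = (-2 + 3*G)*(-33 + G) = (-33 + G)*(-2 + 3*G))
Y = 11/43 (Y = 22/86 = 22*(1/86) = 11/43 ≈ 0.25581)
Y*√(-383 + w(-27)) = 11*√(-383 + (66 - 101*(-27) + 3*(-27)²))/43 = 11*√(-383 + (66 + 2727 + 3*729))/43 = 11*√(-383 + (66 + 2727 + 2187))/43 = 11*√(-383 + 4980)/43 = 11*√4597/43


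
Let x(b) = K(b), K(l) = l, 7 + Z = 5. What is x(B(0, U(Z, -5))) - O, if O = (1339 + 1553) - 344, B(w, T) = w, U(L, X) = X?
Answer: -2548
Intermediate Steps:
Z = -2 (Z = -7 + 5 = -2)
x(b) = b
O = 2548 (O = 2892 - 344 = 2548)
x(B(0, U(Z, -5))) - O = 0 - 1*2548 = 0 - 2548 = -2548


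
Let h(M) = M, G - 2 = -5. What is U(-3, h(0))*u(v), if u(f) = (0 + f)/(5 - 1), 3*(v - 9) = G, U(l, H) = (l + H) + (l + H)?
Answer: -12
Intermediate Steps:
G = -3 (G = 2 - 5 = -3)
U(l, H) = 2*H + 2*l (U(l, H) = (H + l) + (H + l) = 2*H + 2*l)
v = 8 (v = 9 + (⅓)*(-3) = 9 - 1 = 8)
u(f) = f/4
U(-3, h(0))*u(v) = (2*0 + 2*(-3))*((¼)*8) = (0 - 6)*2 = -6*2 = -12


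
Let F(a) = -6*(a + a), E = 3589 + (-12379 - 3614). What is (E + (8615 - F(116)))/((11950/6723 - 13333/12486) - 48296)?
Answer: 67070759022/1351356604649 ≈ 0.049632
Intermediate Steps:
E = -12404 (E = 3589 - 15993 = -12404)
F(a) = -12*a
(E + (8615 - F(116)))/((11950/6723 - 13333/12486) - 48296) = (-12404 + (8615 - (-12)*116))/((11950/6723 - 13333/12486) - 48296) = (-12404 + (8615 - 1*(-1392)))/((11950*(1/6723) - 13333*1/12486) - 48296) = (-12404 + (8615 + 1392))/((11950/6723 - 13333/12486) - 48296) = (-12404 + 10007)/(19856647/27981126 - 48296) = -2397/(-1351356604649/27981126) = -2397*(-27981126/1351356604649) = 67070759022/1351356604649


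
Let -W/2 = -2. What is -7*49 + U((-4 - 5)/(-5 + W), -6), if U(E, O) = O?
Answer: -349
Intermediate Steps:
W = 4 (W = -2*(-2) = 4)
-7*49 + U((-4 - 5)/(-5 + W), -6) = -7*49 - 6 = -343 - 6 = -349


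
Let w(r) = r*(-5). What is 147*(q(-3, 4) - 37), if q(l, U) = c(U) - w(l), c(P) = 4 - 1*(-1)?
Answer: -6909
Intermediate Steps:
w(r) = -5*r
c(P) = 5 (c(P) = 4 + 1 = 5)
q(l, U) = 5 + 5*l (q(l, U) = 5 - (-5)*l = 5 + 5*l)
147*(q(-3, 4) - 37) = 147*((5 + 5*(-3)) - 37) = 147*((5 - 15) - 37) = 147*(-10 - 37) = 147*(-47) = -6909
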